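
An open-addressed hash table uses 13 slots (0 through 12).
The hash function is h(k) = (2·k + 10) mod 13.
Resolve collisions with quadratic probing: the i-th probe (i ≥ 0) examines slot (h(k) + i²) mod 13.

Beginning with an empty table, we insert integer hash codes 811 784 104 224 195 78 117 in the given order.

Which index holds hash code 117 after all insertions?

811: h=7 → slot 7
784: h=5 → slot 5
104: h=10 → slot 10
224: h=3 → slot 3
195: h=10, probe 10,11 → slot 11
78: h=10, probe 10,11,1 → slot 1
117: h=10, probe 10,11,1,6 → slot 6
Table: [., 78, ., 224, ., 784, 117, 811, ., ., 104, 195, .]

6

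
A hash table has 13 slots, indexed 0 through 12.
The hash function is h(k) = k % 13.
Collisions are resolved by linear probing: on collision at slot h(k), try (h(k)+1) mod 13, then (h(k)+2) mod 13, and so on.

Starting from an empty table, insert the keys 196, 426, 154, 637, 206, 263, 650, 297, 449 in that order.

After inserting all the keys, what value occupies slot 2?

196 hashes to 1; slot 1 is free → place at 1.
426 hashes to 10; slot 10 is free → place at 10.
154 hashes to 11; slot 11 is free → place at 11.
637 hashes to 0; slot 0 is free → place at 0.
206 hashes to 11; 11 taken → place at 12.
263 hashes to 3; slot 3 is free → place at 3.
650 hashes to 0; 0,1 taken → place at 2.
297 hashes to 11; 11,12,0,1,2,3 taken → place at 4.
449 hashes to 7; slot 7 is free → place at 7.
Table: [637, 196, 650, 263, 297, —, —, 449, —, —, 426, 154, 206]

650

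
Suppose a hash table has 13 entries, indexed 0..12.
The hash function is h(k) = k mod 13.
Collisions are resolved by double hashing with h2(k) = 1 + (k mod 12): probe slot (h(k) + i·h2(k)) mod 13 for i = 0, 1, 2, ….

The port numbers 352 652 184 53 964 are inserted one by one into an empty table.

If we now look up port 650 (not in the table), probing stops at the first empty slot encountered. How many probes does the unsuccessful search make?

352 hashes to 1; slot 1 is free -> place at 1.
652 hashes to 2; slot 2 is free -> place at 2.
184 hashes to 2, h2=5; 2 taken -> place at 7.
53 hashes to 1, h2=6; 1,7 taken -> place at 0.
964 hashes to 2, h2=5; 2,7 taken -> place at 12.
Table: [53, 352, 652, ∅, ∅, ∅, ∅, 184, ∅, ∅, ∅, ∅, 964]
Lookup 650: h=0, h2=3, probe 0,3 → slot 3 empty, not found.

2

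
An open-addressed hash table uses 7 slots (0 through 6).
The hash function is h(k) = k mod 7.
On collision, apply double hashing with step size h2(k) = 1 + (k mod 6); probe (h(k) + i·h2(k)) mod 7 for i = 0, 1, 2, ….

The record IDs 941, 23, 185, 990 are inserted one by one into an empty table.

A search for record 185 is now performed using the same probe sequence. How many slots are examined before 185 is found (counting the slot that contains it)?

941 hashes to 3; slot 3 is free -> place at 3.
23 hashes to 2; slot 2 is free -> place at 2.
185 hashes to 3, h2=6; 3,2 taken -> place at 1.
990 hashes to 3, h2=1; 3 taken -> place at 4.
Table: [∅, 185, 23, 941, 990, ∅, ∅]
Lookup 185: h=3, h2=6, probe 3,2,1 → found at 1.

3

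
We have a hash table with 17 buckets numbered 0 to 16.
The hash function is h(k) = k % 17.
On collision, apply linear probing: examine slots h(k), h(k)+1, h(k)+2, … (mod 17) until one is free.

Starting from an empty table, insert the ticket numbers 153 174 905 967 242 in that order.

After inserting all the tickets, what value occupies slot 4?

174

153 hashes to 0; slot 0 is free => place at 0.
174 hashes to 4; slot 4 is free => place at 4.
905 hashes to 4; 4 taken => place at 5.
967 hashes to 15; slot 15 is free => place at 15.
242 hashes to 4; 4,5 taken => place at 6.
Table: [153, _, _, _, 174, 905, 242, _, _, _, _, _, _, _, _, 967, _]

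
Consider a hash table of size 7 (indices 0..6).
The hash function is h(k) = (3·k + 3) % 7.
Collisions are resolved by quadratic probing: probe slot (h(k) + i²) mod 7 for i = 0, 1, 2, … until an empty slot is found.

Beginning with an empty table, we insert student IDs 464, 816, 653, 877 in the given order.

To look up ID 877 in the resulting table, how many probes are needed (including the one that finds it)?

3

464: h=2 → slot 2
816: h=1 → slot 1
653: h=2, probe 2,3 → slot 3
877: h=2, probe 2,3,6 → slot 6
Table: [∅, 816, 464, 653, ∅, ∅, 877]
Lookup 877: h=2, probe 2,3,6 → found at 6.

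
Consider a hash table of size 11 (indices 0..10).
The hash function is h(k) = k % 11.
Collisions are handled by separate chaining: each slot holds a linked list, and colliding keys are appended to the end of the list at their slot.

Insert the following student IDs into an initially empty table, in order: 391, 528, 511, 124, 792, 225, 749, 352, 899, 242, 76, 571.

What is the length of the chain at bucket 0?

4

391 → bucket 6
528 → bucket 0
511 → bucket 5
124 → bucket 3
792 → bucket 0 (collision)
225 → bucket 5 (collision)
749 → bucket 1
352 → bucket 0 (collision)
899 → bucket 8
242 → bucket 0 (collision)
76 → bucket 10
571 → bucket 10 (collision)
Final buckets:
0: 528 -> 792 -> 352 -> 242
1: 749
2: —
3: 124
4: —
5: 511 -> 225
6: 391
7: —
8: 899
9: —
10: 76 -> 571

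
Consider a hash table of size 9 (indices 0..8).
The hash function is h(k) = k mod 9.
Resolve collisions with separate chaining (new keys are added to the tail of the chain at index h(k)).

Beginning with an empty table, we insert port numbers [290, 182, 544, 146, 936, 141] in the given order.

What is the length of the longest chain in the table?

3

290 -> bucket 2
182 -> bucket 2 (collision)
544 -> bucket 4
146 -> bucket 2 (collision)
936 -> bucket 0
141 -> bucket 6
Final buckets:
0: 936
1: -
2: 290 -> 182 -> 146
3: -
4: 544
5: -
6: 141
7: -
8: -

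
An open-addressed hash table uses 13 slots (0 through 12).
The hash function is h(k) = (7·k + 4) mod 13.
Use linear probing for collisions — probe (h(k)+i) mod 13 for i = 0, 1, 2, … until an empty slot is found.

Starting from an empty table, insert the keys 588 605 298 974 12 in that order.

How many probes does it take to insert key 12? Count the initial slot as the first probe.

588 hashes to 12; slot 12 is free -> place at 12.
605 hashes to 1; slot 1 is free -> place at 1.
298 hashes to 10; slot 10 is free -> place at 10.
974 hashes to 10; 10 taken -> place at 11.
12 hashes to 10; 10,11,12 taken -> place at 0.
Table: [12, 605, ., ., ., ., ., ., ., ., 298, 974, 588]

4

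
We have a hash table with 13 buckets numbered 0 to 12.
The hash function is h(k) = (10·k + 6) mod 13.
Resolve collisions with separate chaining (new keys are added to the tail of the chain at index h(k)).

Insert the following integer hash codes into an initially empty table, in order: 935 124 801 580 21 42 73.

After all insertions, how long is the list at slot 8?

4

935 → bucket 9
124 → bucket 11
801 → bucket 8
580 → bucket 8 (collision)
21 → bucket 8 (collision)
42 → bucket 10
73 → bucket 8 (collision)
Final buckets:
0: _
1: _
2: _
3: _
4: _
5: _
6: _
7: _
8: 801 -> 580 -> 21 -> 73
9: 935
10: 42
11: 124
12: _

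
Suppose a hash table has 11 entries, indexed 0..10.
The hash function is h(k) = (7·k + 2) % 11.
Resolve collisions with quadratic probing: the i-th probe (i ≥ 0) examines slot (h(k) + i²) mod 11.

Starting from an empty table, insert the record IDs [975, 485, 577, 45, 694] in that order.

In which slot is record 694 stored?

Insert 975: h=7, slot 7 empty → index 7.
Insert 485: h=9, slot 9 empty → index 9.
Insert 577: h=4, slot 4 empty → index 4.
Insert 45: h=9, slot 9 occupied → index 10.
Insert 694: h=9, slots 9,10 occupied → index 2.
Table: [∅, ∅, 694, ∅, 577, ∅, ∅, 975, ∅, 485, 45]

2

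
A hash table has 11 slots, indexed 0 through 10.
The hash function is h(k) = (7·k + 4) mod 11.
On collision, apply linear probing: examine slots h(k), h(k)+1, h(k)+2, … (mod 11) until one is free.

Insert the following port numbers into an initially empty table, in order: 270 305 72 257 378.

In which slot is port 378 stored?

0

Insert 270: h=2, slot 2 empty => index 2.
Insert 305: h=5, slot 5 empty => index 5.
Insert 72: h=2, slot 2 occupied => index 3.
Insert 257: h=10, slot 10 empty => index 10.
Insert 378: h=10, slot 10 occupied => index 0.
Table: [378, ∅, 270, 72, ∅, 305, ∅, ∅, ∅, ∅, 257]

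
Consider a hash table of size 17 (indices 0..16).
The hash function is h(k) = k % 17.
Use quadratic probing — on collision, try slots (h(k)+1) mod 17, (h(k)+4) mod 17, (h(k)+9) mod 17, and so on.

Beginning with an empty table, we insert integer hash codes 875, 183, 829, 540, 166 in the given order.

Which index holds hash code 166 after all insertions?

5

875: h=8 => slot 8
183: h=13 => slot 13
829: h=13, probe 13,14 => slot 14
540: h=13, probe 13,14,0 => slot 0
166: h=13, probe 13,14,0,5 => slot 5
Table: [540, —, —, —, —, 166, —, —, 875, —, —, —, —, 183, 829, —, —]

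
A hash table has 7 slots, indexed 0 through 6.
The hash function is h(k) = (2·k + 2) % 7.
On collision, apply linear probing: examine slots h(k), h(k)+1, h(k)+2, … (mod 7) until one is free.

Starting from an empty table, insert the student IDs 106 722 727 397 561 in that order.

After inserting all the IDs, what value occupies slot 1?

561

Insert 106: h=4, slot 4 empty → index 4.
Insert 722: h=4, slot 4 occupied → index 5.
Insert 727: h=0, slot 0 empty → index 0.
Insert 397: h=5, slot 5 occupied → index 6.
Insert 561: h=4, slots 4,5,6,0 occupied → index 1.
Table: [727, 561, _, _, 106, 722, 397]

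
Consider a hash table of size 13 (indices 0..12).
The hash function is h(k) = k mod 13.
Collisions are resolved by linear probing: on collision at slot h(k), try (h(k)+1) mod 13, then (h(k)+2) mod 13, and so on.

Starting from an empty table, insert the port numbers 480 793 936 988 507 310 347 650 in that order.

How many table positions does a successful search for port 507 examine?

4

480 hashes to 12; slot 12 is free -> place at 12.
793 hashes to 0; slot 0 is free -> place at 0.
936 hashes to 0; 0 taken -> place at 1.
988 hashes to 0; 0,1 taken -> place at 2.
507 hashes to 0; 0,1,2 taken -> place at 3.
310 hashes to 11; slot 11 is free -> place at 11.
347 hashes to 9; slot 9 is free -> place at 9.
650 hashes to 0; 0,1,2,3 taken -> place at 4.
Table: [793, 936, 988, 507, 650, ∅, ∅, ∅, ∅, 347, ∅, 310, 480]
Lookup 507: h=0, probe 0,1,2,3 → found at 3.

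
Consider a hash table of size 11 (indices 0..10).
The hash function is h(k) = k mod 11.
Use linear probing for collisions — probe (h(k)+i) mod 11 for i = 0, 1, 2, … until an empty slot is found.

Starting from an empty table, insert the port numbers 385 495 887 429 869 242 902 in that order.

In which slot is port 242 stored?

4

385 hashes to 0; slot 0 is free -> place at 0.
495 hashes to 0; 0 taken -> place at 1.
887 hashes to 7; slot 7 is free -> place at 7.
429 hashes to 0; 0,1 taken -> place at 2.
869 hashes to 0; 0,1,2 taken -> place at 3.
242 hashes to 0; 0,1,2,3 taken -> place at 4.
902 hashes to 0; 0,1,2,3,4 taken -> place at 5.
Table: [385, 495, 429, 869, 242, 902, _, 887, _, _, _]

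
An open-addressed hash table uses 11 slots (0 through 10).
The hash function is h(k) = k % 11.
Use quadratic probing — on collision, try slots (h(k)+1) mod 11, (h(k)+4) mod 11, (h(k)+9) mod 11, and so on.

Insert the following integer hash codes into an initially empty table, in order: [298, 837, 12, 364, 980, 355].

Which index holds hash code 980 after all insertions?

298: h=1 -> slot 1
837: h=1, probe 1,2 -> slot 2
12: h=1, probe 1,2,5 -> slot 5
364: h=1, probe 1,2,5,10 -> slot 10
980: h=1, probe 1,2,5,10,6 -> slot 6
355: h=3 -> slot 3
Table: [—, 298, 837, 355, —, 12, 980, —, —, —, 364]

6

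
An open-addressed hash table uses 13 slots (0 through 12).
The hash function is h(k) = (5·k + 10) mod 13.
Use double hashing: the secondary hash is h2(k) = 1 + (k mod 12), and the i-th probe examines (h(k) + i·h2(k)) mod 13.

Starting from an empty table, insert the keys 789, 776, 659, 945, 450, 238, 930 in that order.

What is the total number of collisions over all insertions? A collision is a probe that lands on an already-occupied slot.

789 hashes to 3; slot 3 is free => place at 3.
776 hashes to 3, h2=9; 3 taken => place at 12.
659 hashes to 3, h2=12; 3 taken => place at 2.
945 hashes to 3, h2=10; 3 taken => place at 0.
450 hashes to 11; slot 11 is free => place at 11.
238 hashes to 4; slot 4 is free => place at 4.
930 hashes to 6; slot 6 is free => place at 6.
Table: [945, -, 659, 789, 238, -, 930, -, -, -, -, 450, 776]

3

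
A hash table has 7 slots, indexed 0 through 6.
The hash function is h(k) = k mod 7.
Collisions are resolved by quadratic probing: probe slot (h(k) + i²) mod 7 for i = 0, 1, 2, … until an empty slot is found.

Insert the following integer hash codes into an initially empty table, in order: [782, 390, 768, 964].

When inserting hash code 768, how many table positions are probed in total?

Insert 782: h=5, slot 5 empty => index 5.
Insert 390: h=5, slot 5 occupied => index 6.
Insert 768: h=5, slots 5,6 occupied => index 2.
Insert 964: h=5, slots 5,6,2 occupied => index 0.
Table: [964, —, 768, —, —, 782, 390]

3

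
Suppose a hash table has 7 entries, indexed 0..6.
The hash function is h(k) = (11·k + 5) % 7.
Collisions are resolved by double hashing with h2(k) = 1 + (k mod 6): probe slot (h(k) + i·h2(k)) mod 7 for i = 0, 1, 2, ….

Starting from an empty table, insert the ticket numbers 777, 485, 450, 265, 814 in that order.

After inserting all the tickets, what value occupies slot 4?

814

Insert 777: h=5, slot 5 empty => index 5.
Insert 485: h=6, slot 6 empty => index 6.
Insert 450: h=6, h2=1, slot 6 occupied => index 0.
Insert 265: h=1, slot 1 empty => index 1.
Insert 814: h=6, h2=5, slot 6 occupied => index 4.
Table: [450, 265, —, —, 814, 777, 485]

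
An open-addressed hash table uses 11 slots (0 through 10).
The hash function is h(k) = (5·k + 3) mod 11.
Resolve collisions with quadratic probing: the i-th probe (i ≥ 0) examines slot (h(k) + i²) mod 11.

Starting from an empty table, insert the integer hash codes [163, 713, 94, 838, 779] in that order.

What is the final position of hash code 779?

8

163 hashes to 4; slot 4 is free -> place at 4.
713 hashes to 4; 4 taken -> place at 5.
94 hashes to 0; slot 0 is free -> place at 0.
838 hashes to 2; slot 2 is free -> place at 2.
779 hashes to 4; 4,5 taken -> place at 8.
Table: [94, -, 838, -, 163, 713, -, -, 779, -, -]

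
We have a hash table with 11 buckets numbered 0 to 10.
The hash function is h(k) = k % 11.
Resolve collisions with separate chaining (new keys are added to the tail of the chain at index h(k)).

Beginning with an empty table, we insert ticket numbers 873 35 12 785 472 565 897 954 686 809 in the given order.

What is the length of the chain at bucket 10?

Insert 873: h=4, bucket 4 empty -> new chain.
Insert 35: h=2, bucket 2 empty -> new chain.
Insert 12: h=1, bucket 1 empty -> new chain.
Insert 785: h=4, bucket 4 nonempty -> append to chain.
Insert 472: h=10, bucket 10 empty -> new chain.
Insert 565: h=4, bucket 4 nonempty -> append to chain.
Insert 897: h=6, bucket 6 empty -> new chain.
Insert 954: h=8, bucket 8 empty -> new chain.
Insert 686: h=4, bucket 4 nonempty -> append to chain.
Insert 809: h=6, bucket 6 nonempty -> append to chain.
Final buckets:
0: ∅
1: 12
2: 35
3: ∅
4: 873 -> 785 -> 565 -> 686
5: ∅
6: 897 -> 809
7: ∅
8: 954
9: ∅
10: 472

1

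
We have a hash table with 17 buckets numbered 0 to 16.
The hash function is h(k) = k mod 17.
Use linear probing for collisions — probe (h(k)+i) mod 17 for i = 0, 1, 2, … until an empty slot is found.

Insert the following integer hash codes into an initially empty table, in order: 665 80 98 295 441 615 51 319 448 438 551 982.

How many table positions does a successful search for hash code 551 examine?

2

665 hashes to 2; slot 2 is free => place at 2.
80 hashes to 12; slot 12 is free => place at 12.
98 hashes to 13; slot 13 is free => place at 13.
295 hashes to 6; slot 6 is free => place at 6.
441 hashes to 16; slot 16 is free => place at 16.
615 hashes to 3; slot 3 is free => place at 3.
51 hashes to 0; slot 0 is free => place at 0.
319 hashes to 13; 13 taken => place at 14.
448 hashes to 6; 6 taken => place at 7.
438 hashes to 13; 13,14 taken => place at 15.
551 hashes to 7; 7 taken => place at 8.
982 hashes to 13; 13,14,15,16,0 taken => place at 1.
Table: [51, 982, 665, 615, —, —, 295, 448, 551, —, —, —, 80, 98, 319, 438, 441]
Lookup 551: h=7, probe 7,8 → found at 8.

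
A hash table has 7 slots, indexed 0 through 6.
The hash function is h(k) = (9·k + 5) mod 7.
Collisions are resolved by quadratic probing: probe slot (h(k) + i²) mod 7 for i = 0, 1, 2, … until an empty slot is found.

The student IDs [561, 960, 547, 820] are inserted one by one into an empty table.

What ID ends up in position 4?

561 hashes to 0; slot 0 is free => place at 0.
960 hashes to 0; 0 taken => place at 1.
547 hashes to 0; 0,1 taken => place at 4.
820 hashes to 0; 0,1,4 taken => place at 2.
Table: [561, 960, 820, -, 547, -, -]

547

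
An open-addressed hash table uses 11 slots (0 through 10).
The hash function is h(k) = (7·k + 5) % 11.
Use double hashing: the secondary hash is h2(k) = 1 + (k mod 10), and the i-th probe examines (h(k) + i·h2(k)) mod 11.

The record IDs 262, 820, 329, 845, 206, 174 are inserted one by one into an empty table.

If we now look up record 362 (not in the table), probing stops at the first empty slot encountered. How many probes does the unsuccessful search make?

262: h=2 -> slot 2
820: h=3 -> slot 3
329: h=9 -> slot 9
845: h=2, h2=6, probe 2,8 -> slot 8
206: h=6 -> slot 6
174: h=2, h2=5, probe 2,7 -> slot 7
Table: [—, —, 262, 820, —, —, 206, 174, 845, 329, —]
Lookup 362: h=9, h2=3, probe 9,1 → slot 1 empty, not found.

2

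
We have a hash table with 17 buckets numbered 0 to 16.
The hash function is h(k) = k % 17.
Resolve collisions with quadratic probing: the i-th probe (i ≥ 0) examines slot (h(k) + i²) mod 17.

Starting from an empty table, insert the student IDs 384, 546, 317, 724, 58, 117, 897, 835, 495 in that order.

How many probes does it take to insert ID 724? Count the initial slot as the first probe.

3

Insert 384: h=10, slot 10 empty => index 10.
Insert 546: h=2, slot 2 empty => index 2.
Insert 317: h=11, slot 11 empty => index 11.
Insert 724: h=10, slots 10,11 occupied => index 14.
Insert 58: h=7, slot 7 empty => index 7.
Insert 117: h=15, slot 15 empty => index 15.
Insert 897: h=13, slot 13 empty => index 13.
Insert 835: h=2, slot 2 occupied => index 3.
Insert 495: h=2, slots 2,3 occupied => index 6.
Table: [-, -, 546, 835, -, -, 495, 58, -, -, 384, 317, -, 897, 724, 117, -]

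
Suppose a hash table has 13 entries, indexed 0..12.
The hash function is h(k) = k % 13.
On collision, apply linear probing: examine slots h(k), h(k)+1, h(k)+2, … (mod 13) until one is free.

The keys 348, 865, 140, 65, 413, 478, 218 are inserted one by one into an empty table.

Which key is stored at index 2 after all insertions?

218

Insert 348: h=10, slot 10 empty => index 10.
Insert 865: h=7, slot 7 empty => index 7.
Insert 140: h=10, slot 10 occupied => index 11.
Insert 65: h=0, slot 0 empty => index 0.
Insert 413: h=10, slots 10,11 occupied => index 12.
Insert 478: h=10, slots 10,11,12,0 occupied => index 1.
Insert 218: h=10, slots 10,11,12,0,1 occupied => index 2.
Table: [65, 478, 218, -, -, -, -, 865, -, -, 348, 140, 413]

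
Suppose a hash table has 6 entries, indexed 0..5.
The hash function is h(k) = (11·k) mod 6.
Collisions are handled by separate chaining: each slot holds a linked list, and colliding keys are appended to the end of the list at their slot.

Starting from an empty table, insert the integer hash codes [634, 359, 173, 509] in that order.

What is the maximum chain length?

Insert 634: h=2, bucket 2 empty -> new chain.
Insert 359: h=1, bucket 1 empty -> new chain.
Insert 173: h=1, bucket 1 nonempty -> append to chain.
Insert 509: h=1, bucket 1 nonempty -> append to chain.
Final buckets:
0: -
1: 359 -> 173 -> 509
2: 634
3: -
4: -
5: -

3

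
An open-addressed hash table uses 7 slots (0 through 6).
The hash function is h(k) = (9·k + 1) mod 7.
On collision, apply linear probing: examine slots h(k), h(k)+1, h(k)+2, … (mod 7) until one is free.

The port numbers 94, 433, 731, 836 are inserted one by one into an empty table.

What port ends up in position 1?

731

94: h=0 => slot 0
433: h=6 => slot 6
731: h=0, probe 0,1 => slot 1
836: h=0, probe 0,1,2 => slot 2
Table: [94, 731, 836, -, -, -, 433]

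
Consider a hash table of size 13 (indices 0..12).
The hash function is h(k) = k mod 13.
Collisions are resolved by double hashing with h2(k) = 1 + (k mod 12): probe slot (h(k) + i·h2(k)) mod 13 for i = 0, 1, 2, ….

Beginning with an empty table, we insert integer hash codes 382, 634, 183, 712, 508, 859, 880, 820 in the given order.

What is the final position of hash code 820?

Insert 382: h=5, slot 5 empty → index 5.
Insert 634: h=10, slot 10 empty → index 10.
Insert 183: h=1, slot 1 empty → index 1.
Insert 712: h=10, h2=5, slot 10 occupied → index 2.
Insert 508: h=1, h2=5, slot 1 occupied → index 6.
Insert 859: h=1, h2=8, slot 1 occupied → index 9.
Insert 880: h=9, h2=5, slots 9,1,6 occupied → index 11.
Insert 820: h=1, h2=5, slots 1,6,11 occupied → index 3.
Table: [_, 183, 712, 820, _, 382, 508, _, _, 859, 634, 880, _]

3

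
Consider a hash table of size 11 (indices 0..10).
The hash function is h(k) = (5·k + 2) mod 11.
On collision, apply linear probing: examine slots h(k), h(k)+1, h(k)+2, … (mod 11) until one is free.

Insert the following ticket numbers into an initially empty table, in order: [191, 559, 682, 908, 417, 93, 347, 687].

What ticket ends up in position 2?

Insert 191: h=0, slot 0 empty -> index 0.
Insert 559: h=3, slot 3 empty -> index 3.
Insert 682: h=2, slot 2 empty -> index 2.
Insert 908: h=10, slot 10 empty -> index 10.
Insert 417: h=8, slot 8 empty -> index 8.
Insert 93: h=5, slot 5 empty -> index 5.
Insert 347: h=10, slots 10,0 occupied -> index 1.
Insert 687: h=5, slot 5 occupied -> index 6.
Table: [191, 347, 682, 559, _, 93, 687, _, 417, _, 908]

682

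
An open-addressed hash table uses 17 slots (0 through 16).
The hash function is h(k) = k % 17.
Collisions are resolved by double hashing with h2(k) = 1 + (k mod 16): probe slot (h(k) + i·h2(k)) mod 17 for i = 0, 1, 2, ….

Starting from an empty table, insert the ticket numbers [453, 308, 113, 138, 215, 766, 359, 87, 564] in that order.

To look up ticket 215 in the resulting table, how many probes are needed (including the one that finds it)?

3

453: h=11 → slot 11
308: h=2 → slot 2
113: h=11, h2=2, probe 11,13 → slot 13
138: h=2, h2=11, probe 2,13,7 → slot 7
215: h=11, h2=8, probe 11,2,10 → slot 10
766: h=1 → slot 1
359: h=2, h2=8, probe 2,10,1,9 → slot 9
87: h=2, h2=8, probe 2,10,1,9,0 → slot 0
564: h=3 → slot 3
Table: [87, 766, 308, 564, ∅, ∅, ∅, 138, ∅, 359, 215, 453, ∅, 113, ∅, ∅, ∅]
Lookup 215: h=11, h2=8, probe 11,2,10 → found at 10.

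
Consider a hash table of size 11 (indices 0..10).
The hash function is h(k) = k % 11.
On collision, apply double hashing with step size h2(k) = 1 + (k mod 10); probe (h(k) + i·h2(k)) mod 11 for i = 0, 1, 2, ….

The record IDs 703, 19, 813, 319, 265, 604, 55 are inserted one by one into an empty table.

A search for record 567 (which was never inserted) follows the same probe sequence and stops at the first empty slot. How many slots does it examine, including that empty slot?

5

703 hashes to 10; slot 10 is free -> place at 10.
19 hashes to 8; slot 8 is free -> place at 8.
813 hashes to 10, h2=4; 10 taken -> place at 3.
319 hashes to 0; slot 0 is free -> place at 0.
265 hashes to 1; slot 1 is free -> place at 1.
604 hashes to 10, h2=5; 10 taken -> place at 4.
55 hashes to 0, h2=6; 0 taken -> place at 6.
Table: [319, 265, ∅, 813, 604, ∅, 55, ∅, 19, ∅, 703]
Lookup 567: h=6, h2=8, probe 6,3,0,8,5 → slot 5 empty, not found.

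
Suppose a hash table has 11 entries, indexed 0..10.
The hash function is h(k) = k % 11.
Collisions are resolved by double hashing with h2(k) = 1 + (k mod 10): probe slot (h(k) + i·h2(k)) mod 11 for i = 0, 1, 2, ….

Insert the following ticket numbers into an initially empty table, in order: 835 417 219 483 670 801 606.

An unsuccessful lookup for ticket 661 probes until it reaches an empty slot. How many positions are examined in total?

Insert 835: h=10, slot 10 empty → index 10.
Insert 417: h=10, h2=8, slot 10 occupied → index 7.
Insert 219: h=10, h2=10, slot 10 occupied → index 9.
Insert 483: h=10, h2=4, slot 10 occupied → index 3.
Insert 670: h=10, h2=1, slot 10 occupied → index 0.
Insert 801: h=9, h2=2, slots 9,0 occupied → index 2.
Insert 606: h=1, slot 1 empty → index 1.
Table: [670, 606, 801, 483, —, —, —, 417, —, 219, 835]
Lookup 661: h=1, h2=2, probe 1,3,5 → slot 5 empty, not found.

3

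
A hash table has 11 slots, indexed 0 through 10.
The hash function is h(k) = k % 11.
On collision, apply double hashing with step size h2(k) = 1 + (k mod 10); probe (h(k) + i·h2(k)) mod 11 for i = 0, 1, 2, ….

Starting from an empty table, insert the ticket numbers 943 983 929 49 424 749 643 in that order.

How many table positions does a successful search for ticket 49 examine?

3

943 hashes to 8; slot 8 is free → place at 8.
983 hashes to 4; slot 4 is free → place at 4.
929 hashes to 5; slot 5 is free → place at 5.
49 hashes to 5, h2=10; 5,4 taken → place at 3.
424 hashes to 6; slot 6 is free → place at 6.
749 hashes to 1; slot 1 is free → place at 1.
643 hashes to 5, h2=4; 5 taken → place at 9.
Table: [-, 749, -, 49, 983, 929, 424, -, 943, 643, -]
Lookup 49: h=5, h2=10, probe 5,4,3 → found at 3.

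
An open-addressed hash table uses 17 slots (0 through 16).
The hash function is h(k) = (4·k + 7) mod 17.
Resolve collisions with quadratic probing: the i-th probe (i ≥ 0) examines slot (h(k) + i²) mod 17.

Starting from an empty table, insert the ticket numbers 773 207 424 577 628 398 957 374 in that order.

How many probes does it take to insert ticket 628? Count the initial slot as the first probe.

3

773: h=5 → slot 5
207: h=2 → slot 2
424: h=3 → slot 3
577: h=3, probe 3,4 → slot 4
628: h=3, probe 3,4,7 → slot 7
398: h=1 → slot 1
957: h=10 → slot 10
374: h=7, probe 7,8 → slot 8
Table: [—, 398, 207, 424, 577, 773, —, 628, 374, —, 957, —, —, —, —, —, —]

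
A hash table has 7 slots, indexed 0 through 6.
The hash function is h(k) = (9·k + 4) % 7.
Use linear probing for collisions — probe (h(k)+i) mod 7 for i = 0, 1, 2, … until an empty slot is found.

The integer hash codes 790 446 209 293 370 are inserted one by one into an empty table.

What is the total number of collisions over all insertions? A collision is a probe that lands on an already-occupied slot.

Insert 790: h=2, slot 2 empty => index 2.
Insert 446: h=0, slot 0 empty => index 0.
Insert 209: h=2, slot 2 occupied => index 3.
Insert 293: h=2, slots 2,3 occupied => index 4.
Insert 370: h=2, slots 2,3,4 occupied => index 5.
Table: [446, ∅, 790, 209, 293, 370, ∅]

6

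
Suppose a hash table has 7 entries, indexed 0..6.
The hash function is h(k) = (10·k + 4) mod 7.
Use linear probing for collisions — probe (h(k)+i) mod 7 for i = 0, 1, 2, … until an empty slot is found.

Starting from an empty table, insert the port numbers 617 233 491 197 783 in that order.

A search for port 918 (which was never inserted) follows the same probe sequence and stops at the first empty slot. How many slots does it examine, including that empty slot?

617 hashes to 0; slot 0 is free -> place at 0.
233 hashes to 3; slot 3 is free -> place at 3.
491 hashes to 0; 0 taken -> place at 1.
197 hashes to 0; 0,1 taken -> place at 2.
783 hashes to 1; 1,2,3 taken -> place at 4.
Table: [617, 491, 197, 233, 783, _, _]
Lookup 918: h=0, probe 0,1,2,3,4,5 → slot 5 empty, not found.

6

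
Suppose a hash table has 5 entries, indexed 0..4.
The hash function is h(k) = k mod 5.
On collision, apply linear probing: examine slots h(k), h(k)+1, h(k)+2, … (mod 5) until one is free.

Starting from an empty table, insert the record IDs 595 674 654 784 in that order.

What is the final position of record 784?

2

Insert 595: h=0, slot 0 empty => index 0.
Insert 674: h=4, slot 4 empty => index 4.
Insert 654: h=4, slots 4,0 occupied => index 1.
Insert 784: h=4, slots 4,0,1 occupied => index 2.
Table: [595, 654, 784, ., 674]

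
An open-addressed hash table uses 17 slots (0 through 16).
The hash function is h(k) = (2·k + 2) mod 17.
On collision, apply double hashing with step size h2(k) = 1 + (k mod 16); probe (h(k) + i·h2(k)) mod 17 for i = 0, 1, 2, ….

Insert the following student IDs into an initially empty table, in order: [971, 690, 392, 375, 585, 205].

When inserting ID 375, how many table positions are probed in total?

971: h=6 => slot 6
690: h=5 => slot 5
392: h=4 => slot 4
375: h=4, h2=8, probe 4,12 => slot 12
585: h=16 => slot 16
205: h=4, h2=14, probe 4,1 => slot 1
Table: [., 205, ., ., 392, 690, 971, ., ., ., ., ., 375, ., ., ., 585]

2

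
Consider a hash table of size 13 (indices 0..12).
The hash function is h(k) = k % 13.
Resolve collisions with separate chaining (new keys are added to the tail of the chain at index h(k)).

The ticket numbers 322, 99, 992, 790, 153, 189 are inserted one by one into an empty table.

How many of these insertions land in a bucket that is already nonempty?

322 -> bucket 10
99 -> bucket 8
992 -> bucket 4
790 -> bucket 10 (collision)
153 -> bucket 10 (collision)
189 -> bucket 7
Final buckets:
0: -
1: -
2: -
3: -
4: 992
5: -
6: -
7: 189
8: 99
9: -
10: 322 -> 790 -> 153
11: -
12: -

2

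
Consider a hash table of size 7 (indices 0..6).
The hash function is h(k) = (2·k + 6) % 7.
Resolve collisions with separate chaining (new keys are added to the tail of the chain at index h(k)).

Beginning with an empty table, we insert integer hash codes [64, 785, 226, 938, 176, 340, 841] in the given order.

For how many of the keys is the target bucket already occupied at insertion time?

3

Insert 64: h=1, bucket 1 empty -> new chain.
Insert 785: h=1, bucket 1 nonempty -> append to chain.
Insert 226: h=3, bucket 3 empty -> new chain.
Insert 938: h=6, bucket 6 empty -> new chain.
Insert 176: h=1, bucket 1 nonempty -> append to chain.
Insert 340: h=0, bucket 0 empty -> new chain.
Insert 841: h=1, bucket 1 nonempty -> append to chain.
Final buckets:
0: 340
1: 64 -> 785 -> 176 -> 841
2: ∅
3: 226
4: ∅
5: ∅
6: 938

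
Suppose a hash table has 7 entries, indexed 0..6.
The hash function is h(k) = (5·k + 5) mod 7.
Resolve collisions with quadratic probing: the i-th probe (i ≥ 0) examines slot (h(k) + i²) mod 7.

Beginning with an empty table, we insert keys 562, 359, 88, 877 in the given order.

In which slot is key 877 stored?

5

562 hashes to 1; slot 1 is free => place at 1.
359 hashes to 1; 1 taken => place at 2.
88 hashes to 4; slot 4 is free => place at 4.
877 hashes to 1; 1,2 taken => place at 5.
Table: [., 562, 359, ., 88, 877, .]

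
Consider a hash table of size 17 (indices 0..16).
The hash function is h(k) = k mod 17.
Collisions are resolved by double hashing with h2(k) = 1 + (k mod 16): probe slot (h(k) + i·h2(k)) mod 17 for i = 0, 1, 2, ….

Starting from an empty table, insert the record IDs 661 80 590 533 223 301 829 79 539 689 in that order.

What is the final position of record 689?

0

Insert 661: h=15, slot 15 empty => index 15.
Insert 80: h=12, slot 12 empty => index 12.
Insert 590: h=12, h2=15, slot 12 occupied => index 10.
Insert 533: h=6, slot 6 empty => index 6.
Insert 223: h=2, slot 2 empty => index 2.
Insert 301: h=12, h2=14, slot 12 occupied => index 9.
Insert 829: h=13, slot 13 empty => index 13.
Insert 79: h=11, slot 11 empty => index 11.
Insert 539: h=12, h2=12, slot 12 occupied => index 7.
Insert 689: h=9, h2=2, slots 9,11,13,15 occupied => index 0.
Table: [689, —, 223, —, —, —, 533, 539, —, 301, 590, 79, 80, 829, —, 661, —]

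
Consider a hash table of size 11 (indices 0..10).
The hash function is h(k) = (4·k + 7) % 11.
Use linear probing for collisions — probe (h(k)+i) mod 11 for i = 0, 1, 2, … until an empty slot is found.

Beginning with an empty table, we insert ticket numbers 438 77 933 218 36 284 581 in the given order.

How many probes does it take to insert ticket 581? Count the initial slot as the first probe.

5

438 hashes to 10; slot 10 is free => place at 10.
77 hashes to 7; slot 7 is free => place at 7.
933 hashes to 10; 10 taken => place at 0.
218 hashes to 10; 10,0 taken => place at 1.
36 hashes to 8; slot 8 is free => place at 8.
284 hashes to 10; 10,0,1 taken => place at 2.
581 hashes to 10; 10,0,1,2 taken => place at 3.
Table: [933, 218, 284, 581, _, _, _, 77, 36, _, 438]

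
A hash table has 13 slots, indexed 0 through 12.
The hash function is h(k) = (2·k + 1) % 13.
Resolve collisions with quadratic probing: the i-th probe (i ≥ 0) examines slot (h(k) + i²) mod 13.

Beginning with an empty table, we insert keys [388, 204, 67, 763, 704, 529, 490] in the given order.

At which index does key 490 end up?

3

Insert 388: h=10, slot 10 empty -> index 10.
Insert 204: h=6, slot 6 empty -> index 6.
Insert 67: h=5, slot 5 empty -> index 5.
Insert 763: h=6, slot 6 occupied -> index 7.
Insert 704: h=5, slots 5,6 occupied -> index 9.
Insert 529: h=6, slots 6,7,10 occupied -> index 2.
Insert 490: h=6, slots 6,7,10,2,9,5 occupied -> index 3.
Table: [∅, ∅, 529, 490, ∅, 67, 204, 763, ∅, 704, 388, ∅, ∅]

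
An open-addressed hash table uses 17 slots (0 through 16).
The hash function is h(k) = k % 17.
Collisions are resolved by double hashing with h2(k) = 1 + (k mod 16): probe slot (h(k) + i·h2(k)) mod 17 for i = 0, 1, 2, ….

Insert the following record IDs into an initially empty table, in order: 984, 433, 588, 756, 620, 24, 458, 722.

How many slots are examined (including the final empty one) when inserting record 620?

Insert 984: h=15, slot 15 empty -> index 15.
Insert 433: h=8, slot 8 empty -> index 8.
Insert 588: h=10, slot 10 empty -> index 10.
Insert 756: h=8, h2=5, slot 8 occupied -> index 13.
Insert 620: h=8, h2=13, slot 8 occupied -> index 4.
Insert 24: h=7, slot 7 empty -> index 7.
Insert 458: h=16, slot 16 empty -> index 16.
Insert 722: h=8, h2=3, slot 8 occupied -> index 11.
Table: [—, —, —, —, 620, —, —, 24, 433, —, 588, 722, —, 756, —, 984, 458]

2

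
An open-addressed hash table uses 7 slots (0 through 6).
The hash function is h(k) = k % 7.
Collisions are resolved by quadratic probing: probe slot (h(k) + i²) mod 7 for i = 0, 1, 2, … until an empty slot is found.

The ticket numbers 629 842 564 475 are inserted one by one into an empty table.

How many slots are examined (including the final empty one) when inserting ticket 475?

2

629: h=6 -> slot 6
842: h=2 -> slot 2
564: h=4 -> slot 4
475: h=6, probe 6,0 -> slot 0
Table: [475, —, 842, —, 564, —, 629]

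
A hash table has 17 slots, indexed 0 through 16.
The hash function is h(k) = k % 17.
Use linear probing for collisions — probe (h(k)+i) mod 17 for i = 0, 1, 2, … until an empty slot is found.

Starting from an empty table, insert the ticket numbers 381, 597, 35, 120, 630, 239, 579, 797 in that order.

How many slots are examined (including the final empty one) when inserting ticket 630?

4

Insert 381: h=7, slot 7 empty => index 7.
Insert 597: h=2, slot 2 empty => index 2.
Insert 35: h=1, slot 1 empty => index 1.
Insert 120: h=1, slots 1,2 occupied => index 3.
Insert 630: h=1, slots 1,2,3 occupied => index 4.
Insert 239: h=1, slots 1,2,3,4 occupied => index 5.
Insert 579: h=1, slots 1,2,3,4,5 occupied => index 6.
Insert 797: h=15, slot 15 empty => index 15.
Table: [∅, 35, 597, 120, 630, 239, 579, 381, ∅, ∅, ∅, ∅, ∅, ∅, ∅, 797, ∅]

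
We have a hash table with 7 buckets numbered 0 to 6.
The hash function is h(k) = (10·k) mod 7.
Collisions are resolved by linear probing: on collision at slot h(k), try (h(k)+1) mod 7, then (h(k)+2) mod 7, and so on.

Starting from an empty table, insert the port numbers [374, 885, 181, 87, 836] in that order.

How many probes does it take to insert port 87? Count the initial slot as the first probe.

Insert 374: h=2, slot 2 empty => index 2.
Insert 885: h=2, slot 2 occupied => index 3.
Insert 181: h=4, slot 4 empty => index 4.
Insert 87: h=2, slots 2,3,4 occupied => index 5.
Insert 836: h=2, slots 2,3,4,5 occupied => index 6.
Table: [-, -, 374, 885, 181, 87, 836]

4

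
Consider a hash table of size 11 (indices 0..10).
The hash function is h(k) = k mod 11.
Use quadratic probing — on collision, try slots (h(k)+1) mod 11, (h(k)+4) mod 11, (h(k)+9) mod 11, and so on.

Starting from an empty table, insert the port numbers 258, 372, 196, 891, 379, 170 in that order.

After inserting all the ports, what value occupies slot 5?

258 hashes to 5; slot 5 is free → place at 5.
372 hashes to 9; slot 9 is free → place at 9.
196 hashes to 9; 9 taken → place at 10.
891 hashes to 0; slot 0 is free → place at 0.
379 hashes to 5; 5 taken → place at 6.
170 hashes to 5; 5,6,9 taken → place at 3.
Table: [891, ., ., 170, ., 258, 379, ., ., 372, 196]

258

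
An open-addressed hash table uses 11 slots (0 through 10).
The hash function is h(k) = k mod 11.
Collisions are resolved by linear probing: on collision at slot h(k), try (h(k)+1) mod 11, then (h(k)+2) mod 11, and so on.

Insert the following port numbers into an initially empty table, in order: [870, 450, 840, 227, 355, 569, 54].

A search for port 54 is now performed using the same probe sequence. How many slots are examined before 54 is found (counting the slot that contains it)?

2

Insert 870: h=1, slot 1 empty -> index 1.
Insert 450: h=10, slot 10 empty -> index 10.
Insert 840: h=4, slot 4 empty -> index 4.
Insert 227: h=7, slot 7 empty -> index 7.
Insert 355: h=3, slot 3 empty -> index 3.
Insert 569: h=8, slot 8 empty -> index 8.
Insert 54: h=10, slot 10 occupied -> index 0.
Table: [54, 870, ., 355, 840, ., ., 227, 569, ., 450]
Lookup 54: h=10, probe 10,0 → found at 0.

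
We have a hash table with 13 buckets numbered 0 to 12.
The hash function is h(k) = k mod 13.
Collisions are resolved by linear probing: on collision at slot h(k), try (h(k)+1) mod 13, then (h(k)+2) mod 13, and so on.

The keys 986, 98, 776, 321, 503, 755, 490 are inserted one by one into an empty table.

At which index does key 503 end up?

986 hashes to 11; slot 11 is free → place at 11.
98 hashes to 7; slot 7 is free → place at 7.
776 hashes to 9; slot 9 is free → place at 9.
321 hashes to 9; 9 taken → place at 10.
503 hashes to 9; 9,10,11 taken → place at 12.
755 hashes to 1; slot 1 is free → place at 1.
490 hashes to 9; 9,10,11,12 taken → place at 0.
Table: [490, 755, ∅, ∅, ∅, ∅, ∅, 98, ∅, 776, 321, 986, 503]

12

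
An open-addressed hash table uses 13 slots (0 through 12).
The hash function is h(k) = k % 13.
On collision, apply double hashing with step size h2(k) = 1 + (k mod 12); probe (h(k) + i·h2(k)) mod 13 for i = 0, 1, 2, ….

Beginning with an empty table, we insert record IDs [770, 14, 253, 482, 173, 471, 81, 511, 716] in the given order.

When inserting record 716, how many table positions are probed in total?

4

Insert 770: h=3, slot 3 empty -> index 3.
Insert 14: h=1, slot 1 empty -> index 1.
Insert 253: h=6, slot 6 empty -> index 6.
Insert 482: h=1, h2=3, slot 1 occupied -> index 4.
Insert 173: h=4, h2=6, slot 4 occupied -> index 10.
Insert 471: h=3, h2=4, slot 3 occupied -> index 7.
Insert 81: h=3, h2=10, slot 3 occupied -> index 0.
Insert 511: h=4, h2=8, slot 4 occupied -> index 12.
Insert 716: h=1, h2=9, slots 1,10,6 occupied -> index 2.
Table: [81, 14, 716, 770, 482, -, 253, 471, -, -, 173, -, 511]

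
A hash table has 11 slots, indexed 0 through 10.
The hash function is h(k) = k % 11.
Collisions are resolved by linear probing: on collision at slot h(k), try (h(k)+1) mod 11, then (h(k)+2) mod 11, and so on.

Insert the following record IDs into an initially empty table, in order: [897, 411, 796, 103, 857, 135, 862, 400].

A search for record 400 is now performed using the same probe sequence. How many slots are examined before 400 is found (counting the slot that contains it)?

897: h=6 → slot 6
411: h=4 → slot 4
796: h=4, probe 4,5 → slot 5
103: h=4, probe 4,5,6,7 → slot 7
857: h=10 → slot 10
135: h=3 → slot 3
862: h=4, probe 4,5,6,7,8 → slot 8
400: h=4, probe 4,5,6,7,8,9 → slot 9
Table: [—, —, —, 135, 411, 796, 897, 103, 862, 400, 857]
Lookup 400: h=4, probe 4,5,6,7,8,9 → found at 9.

6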